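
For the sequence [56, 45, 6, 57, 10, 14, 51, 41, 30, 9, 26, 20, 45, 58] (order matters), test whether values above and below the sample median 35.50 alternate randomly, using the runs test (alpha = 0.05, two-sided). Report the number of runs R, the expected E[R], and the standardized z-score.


Step 1: Compute median = 35.50; label A = above, B = below.
Labels in order: AABABBAABBBBAA  (n_A = 7, n_B = 7)
Step 2: Count runs R = 7.
Step 3: Under H0 (random ordering), E[R] = 2*n_A*n_B/(n_A+n_B) + 1 = 2*7*7/14 + 1 = 8.0000.
        Var[R] = 2*n_A*n_B*(2*n_A*n_B - n_A - n_B) / ((n_A+n_B)^2 * (n_A+n_B-1)) = 8232/2548 = 3.2308.
        SD[R] = 1.7974.
Step 4: Continuity-corrected z = (R + 0.5 - E[R]) / SD[R] = (7 + 0.5 - 8.0000) / 1.7974 = -0.2782.
Step 5: Two-sided p-value via normal approximation = 2*(1 - Phi(|z|)) = 0.780879.
Step 6: alpha = 0.05. fail to reject H0.

R = 7, z = -0.2782, p = 0.780879, fail to reject H0.


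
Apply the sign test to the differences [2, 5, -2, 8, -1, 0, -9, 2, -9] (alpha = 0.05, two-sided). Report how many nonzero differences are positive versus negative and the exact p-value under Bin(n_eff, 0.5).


Step 1: Discard zero differences. Original n = 9; n_eff = number of nonzero differences = 8.
Nonzero differences (with sign): +2, +5, -2, +8, -1, -9, +2, -9
Step 2: Count signs: positive = 4, negative = 4.
Step 3: Under H0: P(positive) = 0.5, so the number of positives S ~ Bin(8, 0.5).
Step 4: Two-sided exact p-value = sum of Bin(8,0.5) probabilities at or below the observed probability = 1.000000.
Step 5: alpha = 0.05. fail to reject H0.

n_eff = 8, pos = 4, neg = 4, p = 1.000000, fail to reject H0.


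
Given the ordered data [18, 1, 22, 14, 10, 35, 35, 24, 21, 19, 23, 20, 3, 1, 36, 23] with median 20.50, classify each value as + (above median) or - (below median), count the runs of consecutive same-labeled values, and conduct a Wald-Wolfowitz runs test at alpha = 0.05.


Step 1: Compute median = 20.50; label A = above, B = below.
Labels in order: BBABBAAAABABBBAA  (n_A = 8, n_B = 8)
Step 2: Count runs R = 8.
Step 3: Under H0 (random ordering), E[R] = 2*n_A*n_B/(n_A+n_B) + 1 = 2*8*8/16 + 1 = 9.0000.
        Var[R] = 2*n_A*n_B*(2*n_A*n_B - n_A - n_B) / ((n_A+n_B)^2 * (n_A+n_B-1)) = 14336/3840 = 3.7333.
        SD[R] = 1.9322.
Step 4: Continuity-corrected z = (R + 0.5 - E[R]) / SD[R] = (8 + 0.5 - 9.0000) / 1.9322 = -0.2588.
Step 5: Two-sided p-value via normal approximation = 2*(1 - Phi(|z|)) = 0.795809.
Step 6: alpha = 0.05. fail to reject H0.

R = 8, z = -0.2588, p = 0.795809, fail to reject H0.


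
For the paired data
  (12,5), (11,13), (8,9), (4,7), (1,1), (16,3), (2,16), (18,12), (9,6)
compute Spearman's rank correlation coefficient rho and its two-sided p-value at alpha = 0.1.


Step 1: Rank x and y separately (midranks; no ties here).
rank(x): 12->7, 11->6, 8->4, 4->3, 1->1, 16->8, 2->2, 18->9, 9->5
rank(y): 5->3, 13->8, 9->6, 7->5, 1->1, 3->2, 16->9, 12->7, 6->4
Step 2: d_i = R_x(i) - R_y(i); compute d_i^2.
  (7-3)^2=16, (6-8)^2=4, (4-6)^2=4, (3-5)^2=4, (1-1)^2=0, (8-2)^2=36, (2-9)^2=49, (9-7)^2=4, (5-4)^2=1
sum(d^2) = 118.
Step 3: rho = 1 - 6*118 / (9*(9^2 - 1)) = 1 - 708/720 = 0.016667.
Step 4: Under H0, t = rho * sqrt((n-2)/(1-rho^2)) = 0.0441 ~ t(7).
Step 5: Two-sided p-value from the t-distribution with 7 df = 0.966055.
Step 6: alpha = 0.1. fail to reject H0.

rho = 0.0167, p = 0.966055, fail to reject H0 at alpha = 0.1.


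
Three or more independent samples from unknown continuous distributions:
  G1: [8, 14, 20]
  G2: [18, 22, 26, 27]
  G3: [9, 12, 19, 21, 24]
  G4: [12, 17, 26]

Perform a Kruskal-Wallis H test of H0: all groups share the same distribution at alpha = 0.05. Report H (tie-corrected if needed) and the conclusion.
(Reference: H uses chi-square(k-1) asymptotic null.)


Step 1: Combine all N = 15 observations and assign midranks.
sorted (value, group, rank): (8,G1,1), (9,G3,2), (12,G3,3.5), (12,G4,3.5), (14,G1,5), (17,G4,6), (18,G2,7), (19,G3,8), (20,G1,9), (21,G3,10), (22,G2,11), (24,G3,12), (26,G2,13.5), (26,G4,13.5), (27,G2,15)
Step 2: Sum ranks within each group.
R_1 = 15 (n_1 = 3)
R_2 = 46.5 (n_2 = 4)
R_3 = 35.5 (n_3 = 5)
R_4 = 23 (n_4 = 3)
Step 3: H = 12/(N(N+1)) * sum(R_i^2/n_i) - 3(N+1)
     = 12/(15*16) * (15^2/3 + 46.5^2/4 + 35.5^2/5 + 23^2/3) - 3*16
     = 0.050000 * 1043.95 - 48
     = 4.197292.
Step 4: Ties present; correction factor C = 1 - 12/(15^3 - 15) = 0.996429. Corrected H = 4.197292 / 0.996429 = 4.212336.
Step 5: Under H0, H ~ chi^2(3); p-value = 0.239430.
Step 6: alpha = 0.05. fail to reject H0.

H = 4.2123, df = 3, p = 0.239430, fail to reject H0.


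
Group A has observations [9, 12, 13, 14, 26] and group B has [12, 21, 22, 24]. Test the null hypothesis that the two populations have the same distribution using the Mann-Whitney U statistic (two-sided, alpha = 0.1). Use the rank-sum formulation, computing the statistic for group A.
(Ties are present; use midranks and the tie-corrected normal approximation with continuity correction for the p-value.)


Step 1: Combine and sort all 9 observations; assign midranks.
sorted (value, group): (9,X), (12,X), (12,Y), (13,X), (14,X), (21,Y), (22,Y), (24,Y), (26,X)
ranks: 9->1, 12->2.5, 12->2.5, 13->4, 14->5, 21->6, 22->7, 24->8, 26->9
Step 2: Rank sum for X: R1 = 1 + 2.5 + 4 + 5 + 9 = 21.5.
Step 3: U_X = R1 - n1(n1+1)/2 = 21.5 - 5*6/2 = 21.5 - 15 = 6.5.
       U_Y = n1*n2 - U_X = 20 - 6.5 = 13.5.
Step 4: Ties are present, so use the tie-corrected normal approximation (with continuity correction) for the p-value.
Step 5: p-value = 0.460558; compare to alpha = 0.1. fail to reject H0.

U_X = 6.5, p = 0.460558, fail to reject H0 at alpha = 0.1.


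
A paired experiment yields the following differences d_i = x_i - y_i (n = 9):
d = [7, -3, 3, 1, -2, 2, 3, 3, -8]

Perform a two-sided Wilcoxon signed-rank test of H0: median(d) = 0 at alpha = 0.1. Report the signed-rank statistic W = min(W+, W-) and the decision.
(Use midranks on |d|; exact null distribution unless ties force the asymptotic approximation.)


Step 1: Drop any zero differences (none here) and take |d_i|.
|d| = [7, 3, 3, 1, 2, 2, 3, 3, 8]
Step 2: Midrank |d_i| (ties get averaged ranks).
ranks: |7|->8, |3|->5.5, |3|->5.5, |1|->1, |2|->2.5, |2|->2.5, |3|->5.5, |3|->5.5, |8|->9
Step 3: Attach original signs; sum ranks with positive sign and with negative sign.
W+ = 8 + 5.5 + 1 + 2.5 + 5.5 + 5.5 = 28
W- = 5.5 + 2.5 + 9 = 17
(Check: W+ + W- = 45 should equal n(n+1)/2 = 45.)
Step 4: Test statistic W = min(W+, W-) = 17.
Step 5: Ties in |d|, so use the tie-corrected normal approximation.
        E[W] = n(n+1)/4 = 9*10/4 = 22.5.
        Tie groups: |d|=2 (t=2), |d|=3 (t=4); sum(t^3 - t) = 66.
        Var[W] = n(n+1)(2n+1)/24 - sum(t^3-t)/48 = 1710/24 - 66/48 = 69.875.
        z = (W - E[W]) / sqrt(Var[W]) = (17 - 22.5) / 8.3591 = -0.6580.
        Two-sided p = 2*Phi(z) = 0.510562.
Step 6: alpha = 0.1. fail to reject H0.

W+ = 28, W- = 17, W = min = 17, p = 0.510562, fail to reject H0.


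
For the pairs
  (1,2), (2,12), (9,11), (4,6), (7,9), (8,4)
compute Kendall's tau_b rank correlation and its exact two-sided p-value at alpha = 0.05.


Step 1: Enumerate the 15 unordered pairs (i,j) with i<j and classify each by sign(x_j-x_i) * sign(y_j-y_i).
  (1,2):dx=+1,dy=+10->C; (1,3):dx=+8,dy=+9->C; (1,4):dx=+3,dy=+4->C; (1,5):dx=+6,dy=+7->C
  (1,6):dx=+7,dy=+2->C; (2,3):dx=+7,dy=-1->D; (2,4):dx=+2,dy=-6->D; (2,5):dx=+5,dy=-3->D
  (2,6):dx=+6,dy=-8->D; (3,4):dx=-5,dy=-5->C; (3,5):dx=-2,dy=-2->C; (3,6):dx=-1,dy=-7->C
  (4,5):dx=+3,dy=+3->C; (4,6):dx=+4,dy=-2->D; (5,6):dx=+1,dy=-5->D
Step 2: C = 9, D = 6, total pairs = 15.
Step 3: tau = (C - D)/(n(n-1)/2) = (9 - 6)/15 = 0.200000.
Step 4: Exact two-sided p-value (enumerate n! = 720 permutations of y under H0): p = 0.719444.
Step 5: alpha = 0.05. fail to reject H0.

tau_b = 0.2000 (C=9, D=6), p = 0.719444, fail to reject H0.


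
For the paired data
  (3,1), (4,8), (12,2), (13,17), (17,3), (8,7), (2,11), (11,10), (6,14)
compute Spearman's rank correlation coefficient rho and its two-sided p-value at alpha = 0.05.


Step 1: Rank x and y separately (midranks; no ties here).
rank(x): 3->2, 4->3, 12->7, 13->8, 17->9, 8->5, 2->1, 11->6, 6->4
rank(y): 1->1, 8->5, 2->2, 17->9, 3->3, 7->4, 11->7, 10->6, 14->8
Step 2: d_i = R_x(i) - R_y(i); compute d_i^2.
  (2-1)^2=1, (3-5)^2=4, (7-2)^2=25, (8-9)^2=1, (9-3)^2=36, (5-4)^2=1, (1-7)^2=36, (6-6)^2=0, (4-8)^2=16
sum(d^2) = 120.
Step 3: rho = 1 - 6*120 / (9*(9^2 - 1)) = 1 - 720/720 = 0.000000.
Step 4: Under H0, t = rho * sqrt((n-2)/(1-rho^2)) = 0.0000 ~ t(7).
Step 5: Two-sided p-value from the t-distribution with 7 df = 1.000000.
Step 6: alpha = 0.05. fail to reject H0.

rho = 0.0000, p = 1.000000, fail to reject H0 at alpha = 0.05.


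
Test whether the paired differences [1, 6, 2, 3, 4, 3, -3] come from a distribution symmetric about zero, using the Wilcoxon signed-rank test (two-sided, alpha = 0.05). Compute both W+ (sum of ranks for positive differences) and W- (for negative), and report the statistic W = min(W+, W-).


Step 1: Drop any zero differences (none here) and take |d_i|.
|d| = [1, 6, 2, 3, 4, 3, 3]
Step 2: Midrank |d_i| (ties get averaged ranks).
ranks: |1|->1, |6|->7, |2|->2, |3|->4, |4|->6, |3|->4, |3|->4
Step 3: Attach original signs; sum ranks with positive sign and with negative sign.
W+ = 1 + 7 + 2 + 4 + 6 + 4 = 24
W- = 4 = 4
(Check: W+ + W- = 28 should equal n(n+1)/2 = 28.)
Step 4: Test statistic W = min(W+, W-) = 4.
Step 5: Ties in |d|, so use the tie-corrected normal approximation.
        E[W] = n(n+1)/4 = 7*8/4 = 14.
        Tie groups: |d|=3 (t=3); sum(t^3 - t) = 24.
        Var[W] = n(n+1)(2n+1)/24 - sum(t^3-t)/48 = 840/24 - 24/48 = 34.5.
        z = (W - E[W]) / sqrt(Var[W]) = (4 - 14) / 5.8737 = -1.7025.
        Two-sided p = 2*Phi(z) = 0.088659.
Step 6: alpha = 0.05. fail to reject H0.

W+ = 24, W- = 4, W = min = 4, p = 0.088659, fail to reject H0.


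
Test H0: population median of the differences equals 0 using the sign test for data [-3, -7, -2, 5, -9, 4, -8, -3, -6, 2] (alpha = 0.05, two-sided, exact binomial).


Step 1: Discard zero differences. Original n = 10; n_eff = number of nonzero differences = 10.
Nonzero differences (with sign): -3, -7, -2, +5, -9, +4, -8, -3, -6, +2
Step 2: Count signs: positive = 3, negative = 7.
Step 3: Under H0: P(positive) = 0.5, so the number of positives S ~ Bin(10, 0.5).
Step 4: Two-sided exact p-value = sum of Bin(10,0.5) probabilities at or below the observed probability = 0.343750.
Step 5: alpha = 0.05. fail to reject H0.

n_eff = 10, pos = 3, neg = 7, p = 0.343750, fail to reject H0.


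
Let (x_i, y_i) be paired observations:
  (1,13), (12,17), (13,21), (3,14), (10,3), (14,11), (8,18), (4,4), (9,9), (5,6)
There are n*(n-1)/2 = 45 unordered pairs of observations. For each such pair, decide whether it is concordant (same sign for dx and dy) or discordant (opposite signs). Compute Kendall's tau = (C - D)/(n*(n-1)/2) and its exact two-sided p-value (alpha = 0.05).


Step 1: Enumerate the 45 unordered pairs (i,j) with i<j and classify each by sign(x_j-x_i) * sign(y_j-y_i).
  (1,2):dx=+11,dy=+4->C; (1,3):dx=+12,dy=+8->C; (1,4):dx=+2,dy=+1->C; (1,5):dx=+9,dy=-10->D
  (1,6):dx=+13,dy=-2->D; (1,7):dx=+7,dy=+5->C; (1,8):dx=+3,dy=-9->D; (1,9):dx=+8,dy=-4->D
  (1,10):dx=+4,dy=-7->D; (2,3):dx=+1,dy=+4->C; (2,4):dx=-9,dy=-3->C; (2,5):dx=-2,dy=-14->C
  (2,6):dx=+2,dy=-6->D; (2,7):dx=-4,dy=+1->D; (2,8):dx=-8,dy=-13->C; (2,9):dx=-3,dy=-8->C
  (2,10):dx=-7,dy=-11->C; (3,4):dx=-10,dy=-7->C; (3,5):dx=-3,dy=-18->C; (3,6):dx=+1,dy=-10->D
  (3,7):dx=-5,dy=-3->C; (3,8):dx=-9,dy=-17->C; (3,9):dx=-4,dy=-12->C; (3,10):dx=-8,dy=-15->C
  (4,5):dx=+7,dy=-11->D; (4,6):dx=+11,dy=-3->D; (4,7):dx=+5,dy=+4->C; (4,8):dx=+1,dy=-10->D
  (4,9):dx=+6,dy=-5->D; (4,10):dx=+2,dy=-8->D; (5,6):dx=+4,dy=+8->C; (5,7):dx=-2,dy=+15->D
  (5,8):dx=-6,dy=+1->D; (5,9):dx=-1,dy=+6->D; (5,10):dx=-5,dy=+3->D; (6,7):dx=-6,dy=+7->D
  (6,8):dx=-10,dy=-7->C; (6,9):dx=-5,dy=-2->C; (6,10):dx=-9,dy=-5->C; (7,8):dx=-4,dy=-14->C
  (7,9):dx=+1,dy=-9->D; (7,10):dx=-3,dy=-12->C; (8,9):dx=+5,dy=+5->C; (8,10):dx=+1,dy=+2->C
  (9,10):dx=-4,dy=-3->C
Step 2: C = 26, D = 19, total pairs = 45.
Step 3: tau = (C - D)/(n(n-1)/2) = (26 - 19)/45 = 0.155556.
Step 4: Exact two-sided p-value (enumerate n! = 3628800 permutations of y under H0): p = 0.600654.
Step 5: alpha = 0.05. fail to reject H0.

tau_b = 0.1556 (C=26, D=19), p = 0.600654, fail to reject H0.


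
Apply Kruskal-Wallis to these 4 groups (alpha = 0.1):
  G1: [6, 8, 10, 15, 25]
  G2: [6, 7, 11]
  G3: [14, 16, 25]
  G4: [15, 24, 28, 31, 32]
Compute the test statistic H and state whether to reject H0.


Step 1: Combine all N = 16 observations and assign midranks.
sorted (value, group, rank): (6,G1,1.5), (6,G2,1.5), (7,G2,3), (8,G1,4), (10,G1,5), (11,G2,6), (14,G3,7), (15,G1,8.5), (15,G4,8.5), (16,G3,10), (24,G4,11), (25,G1,12.5), (25,G3,12.5), (28,G4,14), (31,G4,15), (32,G4,16)
Step 2: Sum ranks within each group.
R_1 = 31.5 (n_1 = 5)
R_2 = 10.5 (n_2 = 3)
R_3 = 29.5 (n_3 = 3)
R_4 = 64.5 (n_4 = 5)
Step 3: H = 12/(N(N+1)) * sum(R_i^2/n_i) - 3(N+1)
     = 12/(16*17) * (31.5^2/5 + 10.5^2/3 + 29.5^2/3 + 64.5^2/5) - 3*17
     = 0.044118 * 1357.33 - 51
     = 8.882353.
Step 4: Ties present; correction factor C = 1 - 18/(16^3 - 16) = 0.995588. Corrected H = 8.882353 / 0.995588 = 8.921713.
Step 5: Under H0, H ~ chi^2(3); p-value = 0.030350.
Step 6: alpha = 0.1. reject H0.

H = 8.9217, df = 3, p = 0.030350, reject H0.


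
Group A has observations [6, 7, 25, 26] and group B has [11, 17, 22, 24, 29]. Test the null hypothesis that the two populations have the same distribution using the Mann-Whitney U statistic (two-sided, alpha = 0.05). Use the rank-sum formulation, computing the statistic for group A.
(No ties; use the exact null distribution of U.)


Step 1: Combine and sort all 9 observations; assign midranks.
sorted (value, group): (6,X), (7,X), (11,Y), (17,Y), (22,Y), (24,Y), (25,X), (26,X), (29,Y)
ranks: 6->1, 7->2, 11->3, 17->4, 22->5, 24->6, 25->7, 26->8, 29->9
Step 2: Rank sum for X: R1 = 1 + 2 + 7 + 8 = 18.
Step 3: U_X = R1 - n1(n1+1)/2 = 18 - 4*5/2 = 18 - 10 = 8.
       U_Y = n1*n2 - U_X = 20 - 8 = 12.
Step 4: No ties, so the exact null distribution of U (based on enumerating the C(9,4) = 126 equally likely rank assignments) gives the two-sided p-value.
Step 5: p-value = 0.730159; compare to alpha = 0.05. fail to reject H0.

U_X = 8, p = 0.730159, fail to reject H0 at alpha = 0.05.


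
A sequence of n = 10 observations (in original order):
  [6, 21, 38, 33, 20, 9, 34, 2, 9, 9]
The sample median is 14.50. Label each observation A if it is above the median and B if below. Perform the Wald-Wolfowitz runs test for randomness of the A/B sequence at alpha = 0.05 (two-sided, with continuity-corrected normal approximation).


Step 1: Compute median = 14.50; label A = above, B = below.
Labels in order: BAAAABABBB  (n_A = 5, n_B = 5)
Step 2: Count runs R = 5.
Step 3: Under H0 (random ordering), E[R] = 2*n_A*n_B/(n_A+n_B) + 1 = 2*5*5/10 + 1 = 6.0000.
        Var[R] = 2*n_A*n_B*(2*n_A*n_B - n_A - n_B) / ((n_A+n_B)^2 * (n_A+n_B-1)) = 2000/900 = 2.2222.
        SD[R] = 1.4907.
Step 4: Continuity-corrected z = (R + 0.5 - E[R]) / SD[R] = (5 + 0.5 - 6.0000) / 1.4907 = -0.3354.
Step 5: Two-sided p-value via normal approximation = 2*(1 - Phi(|z|)) = 0.737316.
Step 6: alpha = 0.05. fail to reject H0.

R = 5, z = -0.3354, p = 0.737316, fail to reject H0.


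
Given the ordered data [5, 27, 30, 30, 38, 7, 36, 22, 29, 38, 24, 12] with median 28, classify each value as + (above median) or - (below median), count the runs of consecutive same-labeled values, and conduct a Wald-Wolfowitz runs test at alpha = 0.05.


Step 1: Compute median = 28; label A = above, B = below.
Labels in order: BBAAABABAABB  (n_A = 6, n_B = 6)
Step 2: Count runs R = 7.
Step 3: Under H0 (random ordering), E[R] = 2*n_A*n_B/(n_A+n_B) + 1 = 2*6*6/12 + 1 = 7.0000.
        Var[R] = 2*n_A*n_B*(2*n_A*n_B - n_A - n_B) / ((n_A+n_B)^2 * (n_A+n_B-1)) = 4320/1584 = 2.7273.
        SD[R] = 1.6514.
Step 4: R = E[R], so z = 0 with no continuity correction.
Step 5: Two-sided p-value via normal approximation = 2*(1 - Phi(|z|)) = 1.000000.
Step 6: alpha = 0.05. fail to reject H0.

R = 7, z = 0.0000, p = 1.000000, fail to reject H0.


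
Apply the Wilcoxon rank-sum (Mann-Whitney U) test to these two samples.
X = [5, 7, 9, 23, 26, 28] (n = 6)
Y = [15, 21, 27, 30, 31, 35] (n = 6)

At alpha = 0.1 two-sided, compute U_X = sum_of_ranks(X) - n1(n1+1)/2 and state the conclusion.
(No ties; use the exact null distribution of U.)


Step 1: Combine and sort all 12 observations; assign midranks.
sorted (value, group): (5,X), (7,X), (9,X), (15,Y), (21,Y), (23,X), (26,X), (27,Y), (28,X), (30,Y), (31,Y), (35,Y)
ranks: 5->1, 7->2, 9->3, 15->4, 21->5, 23->6, 26->7, 27->8, 28->9, 30->10, 31->11, 35->12
Step 2: Rank sum for X: R1 = 1 + 2 + 3 + 6 + 7 + 9 = 28.
Step 3: U_X = R1 - n1(n1+1)/2 = 28 - 6*7/2 = 28 - 21 = 7.
       U_Y = n1*n2 - U_X = 36 - 7 = 29.
Step 4: No ties, so the exact null distribution of U (based on enumerating the C(12,6) = 924 equally likely rank assignments) gives the two-sided p-value.
Step 5: p-value = 0.093074; compare to alpha = 0.1. reject H0.

U_X = 7, p = 0.093074, reject H0 at alpha = 0.1.


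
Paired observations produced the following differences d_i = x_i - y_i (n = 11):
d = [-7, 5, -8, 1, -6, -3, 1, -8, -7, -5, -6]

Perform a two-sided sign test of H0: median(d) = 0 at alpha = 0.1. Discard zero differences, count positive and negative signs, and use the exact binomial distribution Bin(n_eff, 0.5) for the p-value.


Step 1: Discard zero differences. Original n = 11; n_eff = number of nonzero differences = 11.
Nonzero differences (with sign): -7, +5, -8, +1, -6, -3, +1, -8, -7, -5, -6
Step 2: Count signs: positive = 3, negative = 8.
Step 3: Under H0: P(positive) = 0.5, so the number of positives S ~ Bin(11, 0.5).
Step 4: Two-sided exact p-value = sum of Bin(11,0.5) probabilities at or below the observed probability = 0.226562.
Step 5: alpha = 0.1. fail to reject H0.

n_eff = 11, pos = 3, neg = 8, p = 0.226562, fail to reject H0.


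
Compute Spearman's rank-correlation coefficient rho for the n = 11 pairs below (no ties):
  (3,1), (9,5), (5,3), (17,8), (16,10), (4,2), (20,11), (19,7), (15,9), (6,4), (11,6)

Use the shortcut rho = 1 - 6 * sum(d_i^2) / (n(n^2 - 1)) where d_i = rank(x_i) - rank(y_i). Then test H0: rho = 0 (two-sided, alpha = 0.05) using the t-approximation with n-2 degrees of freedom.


Step 1: Rank x and y separately (midranks; no ties here).
rank(x): 3->1, 9->5, 5->3, 17->9, 16->8, 4->2, 20->11, 19->10, 15->7, 6->4, 11->6
rank(y): 1->1, 5->5, 3->3, 8->8, 10->10, 2->2, 11->11, 7->7, 9->9, 4->4, 6->6
Step 2: d_i = R_x(i) - R_y(i); compute d_i^2.
  (1-1)^2=0, (5-5)^2=0, (3-3)^2=0, (9-8)^2=1, (8-10)^2=4, (2-2)^2=0, (11-11)^2=0, (10-7)^2=9, (7-9)^2=4, (4-4)^2=0, (6-6)^2=0
sum(d^2) = 18.
Step 3: rho = 1 - 6*18 / (11*(11^2 - 1)) = 1 - 108/1320 = 0.918182.
Step 4: Under H0, t = rho * sqrt((n-2)/(1-rho^2)) = 6.9531 ~ t(9).
Step 5: Two-sided p-value from the t-distribution with 9 df = 0.000067.
Step 6: alpha = 0.05. reject H0.

rho = 0.9182, p = 0.000067, reject H0 at alpha = 0.05.


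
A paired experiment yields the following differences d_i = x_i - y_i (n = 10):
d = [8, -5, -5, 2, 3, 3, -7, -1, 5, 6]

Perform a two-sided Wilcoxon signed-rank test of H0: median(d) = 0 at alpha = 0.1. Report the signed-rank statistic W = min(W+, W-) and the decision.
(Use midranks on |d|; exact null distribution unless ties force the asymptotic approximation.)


Step 1: Drop any zero differences (none here) and take |d_i|.
|d| = [8, 5, 5, 2, 3, 3, 7, 1, 5, 6]
Step 2: Midrank |d_i| (ties get averaged ranks).
ranks: |8|->10, |5|->6, |5|->6, |2|->2, |3|->3.5, |3|->3.5, |7|->9, |1|->1, |5|->6, |6|->8
Step 3: Attach original signs; sum ranks with positive sign and with negative sign.
W+ = 10 + 2 + 3.5 + 3.5 + 6 + 8 = 33
W- = 6 + 6 + 9 + 1 = 22
(Check: W+ + W- = 55 should equal n(n+1)/2 = 55.)
Step 4: Test statistic W = min(W+, W-) = 22.
Step 5: Ties in |d|, so use the tie-corrected normal approximation.
        E[W] = n(n+1)/4 = 10*11/4 = 27.5.
        Tie groups: |d|=3 (t=2), |d|=5 (t=3); sum(t^3 - t) = 30.
        Var[W] = n(n+1)(2n+1)/24 - sum(t^3-t)/48 = 2310/24 - 30/48 = 95.625.
        z = (W - E[W]) / sqrt(Var[W]) = (22 - 27.5) / 9.7788 = -0.5624.
        Two-sided p = 2*Phi(z) = 0.573816.
Step 6: alpha = 0.1. fail to reject H0.

W+ = 33, W- = 22, W = min = 22, p = 0.573816, fail to reject H0.


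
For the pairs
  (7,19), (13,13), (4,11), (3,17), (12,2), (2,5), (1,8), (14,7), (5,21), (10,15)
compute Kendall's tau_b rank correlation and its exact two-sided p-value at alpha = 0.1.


Step 1: Enumerate the 45 unordered pairs (i,j) with i<j and classify each by sign(x_j-x_i) * sign(y_j-y_i).
  (1,2):dx=+6,dy=-6->D; (1,3):dx=-3,dy=-8->C; (1,4):dx=-4,dy=-2->C; (1,5):dx=+5,dy=-17->D
  (1,6):dx=-5,dy=-14->C; (1,7):dx=-6,dy=-11->C; (1,8):dx=+7,dy=-12->D; (1,9):dx=-2,dy=+2->D
  (1,10):dx=+3,dy=-4->D; (2,3):dx=-9,dy=-2->C; (2,4):dx=-10,dy=+4->D; (2,5):dx=-1,dy=-11->C
  (2,6):dx=-11,dy=-8->C; (2,7):dx=-12,dy=-5->C; (2,8):dx=+1,dy=-6->D; (2,9):dx=-8,dy=+8->D
  (2,10):dx=-3,dy=+2->D; (3,4):dx=-1,dy=+6->D; (3,5):dx=+8,dy=-9->D; (3,6):dx=-2,dy=-6->C
  (3,7):dx=-3,dy=-3->C; (3,8):dx=+10,dy=-4->D; (3,9):dx=+1,dy=+10->C; (3,10):dx=+6,dy=+4->C
  (4,5):dx=+9,dy=-15->D; (4,6):dx=-1,dy=-12->C; (4,7):dx=-2,dy=-9->C; (4,8):dx=+11,dy=-10->D
  (4,9):dx=+2,dy=+4->C; (4,10):dx=+7,dy=-2->D; (5,6):dx=-10,dy=+3->D; (5,7):dx=-11,dy=+6->D
  (5,8):dx=+2,dy=+5->C; (5,9):dx=-7,dy=+19->D; (5,10):dx=-2,dy=+13->D; (6,7):dx=-1,dy=+3->D
  (6,8):dx=+12,dy=+2->C; (6,9):dx=+3,dy=+16->C; (6,10):dx=+8,dy=+10->C; (7,8):dx=+13,dy=-1->D
  (7,9):dx=+4,dy=+13->C; (7,10):dx=+9,dy=+7->C; (8,9):dx=-9,dy=+14->D; (8,10):dx=-4,dy=+8->D
  (9,10):dx=+5,dy=-6->D
Step 2: C = 21, D = 24, total pairs = 45.
Step 3: tau = (C - D)/(n(n-1)/2) = (21 - 24)/45 = -0.066667.
Step 4: Exact two-sided p-value (enumerate n! = 3628800 permutations of y under H0): p = 0.861801.
Step 5: alpha = 0.1. fail to reject H0.

tau_b = -0.0667 (C=21, D=24), p = 0.861801, fail to reject H0.


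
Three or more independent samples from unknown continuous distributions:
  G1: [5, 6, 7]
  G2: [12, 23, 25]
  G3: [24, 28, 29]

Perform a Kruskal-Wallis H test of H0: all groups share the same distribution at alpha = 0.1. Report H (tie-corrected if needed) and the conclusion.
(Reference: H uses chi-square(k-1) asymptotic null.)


Step 1: Combine all N = 9 observations and assign midranks.
sorted (value, group, rank): (5,G1,1), (6,G1,2), (7,G1,3), (12,G2,4), (23,G2,5), (24,G3,6), (25,G2,7), (28,G3,8), (29,G3,9)
Step 2: Sum ranks within each group.
R_1 = 6 (n_1 = 3)
R_2 = 16 (n_2 = 3)
R_3 = 23 (n_3 = 3)
Step 3: H = 12/(N(N+1)) * sum(R_i^2/n_i) - 3(N+1)
     = 12/(9*10) * (6^2/3 + 16^2/3 + 23^2/3) - 3*10
     = 0.133333 * 273.667 - 30
     = 6.488889.
Step 4: No ties, so H is used without correction.
Step 5: Under H0, H ~ chi^2(2); p-value = 0.038990.
Step 6: alpha = 0.1. reject H0.

H = 6.4889, df = 2, p = 0.038990, reject H0.


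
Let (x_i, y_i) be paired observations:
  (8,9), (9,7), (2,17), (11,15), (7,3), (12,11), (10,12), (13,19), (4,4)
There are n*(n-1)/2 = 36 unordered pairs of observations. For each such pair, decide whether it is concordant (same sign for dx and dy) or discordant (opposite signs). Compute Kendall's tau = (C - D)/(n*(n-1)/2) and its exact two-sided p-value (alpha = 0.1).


Step 1: Enumerate the 36 unordered pairs (i,j) with i<j and classify each by sign(x_j-x_i) * sign(y_j-y_i).
  (1,2):dx=+1,dy=-2->D; (1,3):dx=-6,dy=+8->D; (1,4):dx=+3,dy=+6->C; (1,5):dx=-1,dy=-6->C
  (1,6):dx=+4,dy=+2->C; (1,7):dx=+2,dy=+3->C; (1,8):dx=+5,dy=+10->C; (1,9):dx=-4,dy=-5->C
  (2,3):dx=-7,dy=+10->D; (2,4):dx=+2,dy=+8->C; (2,5):dx=-2,dy=-4->C; (2,6):dx=+3,dy=+4->C
  (2,7):dx=+1,dy=+5->C; (2,8):dx=+4,dy=+12->C; (2,9):dx=-5,dy=-3->C; (3,4):dx=+9,dy=-2->D
  (3,5):dx=+5,dy=-14->D; (3,6):dx=+10,dy=-6->D; (3,7):dx=+8,dy=-5->D; (3,8):dx=+11,dy=+2->C
  (3,9):dx=+2,dy=-13->D; (4,5):dx=-4,dy=-12->C; (4,6):dx=+1,dy=-4->D; (4,7):dx=-1,dy=-3->C
  (4,8):dx=+2,dy=+4->C; (4,9):dx=-7,dy=-11->C; (5,6):dx=+5,dy=+8->C; (5,7):dx=+3,dy=+9->C
  (5,8):dx=+6,dy=+16->C; (5,9):dx=-3,dy=+1->D; (6,7):dx=-2,dy=+1->D; (6,8):dx=+1,dy=+8->C
  (6,9):dx=-8,dy=-7->C; (7,8):dx=+3,dy=+7->C; (7,9):dx=-6,dy=-8->C; (8,9):dx=-9,dy=-15->C
Step 2: C = 25, D = 11, total pairs = 36.
Step 3: tau = (C - D)/(n(n-1)/2) = (25 - 11)/36 = 0.388889.
Step 4: Exact two-sided p-value (enumerate n! = 362880 permutations of y under H0): p = 0.180181.
Step 5: alpha = 0.1. fail to reject H0.

tau_b = 0.3889 (C=25, D=11), p = 0.180181, fail to reject H0.


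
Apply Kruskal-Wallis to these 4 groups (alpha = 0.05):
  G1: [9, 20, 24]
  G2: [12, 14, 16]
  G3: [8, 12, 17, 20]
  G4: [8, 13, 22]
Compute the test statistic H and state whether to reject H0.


Step 1: Combine all N = 13 observations and assign midranks.
sorted (value, group, rank): (8,G3,1.5), (8,G4,1.5), (9,G1,3), (12,G2,4.5), (12,G3,4.5), (13,G4,6), (14,G2,7), (16,G2,8), (17,G3,9), (20,G1,10.5), (20,G3,10.5), (22,G4,12), (24,G1,13)
Step 2: Sum ranks within each group.
R_1 = 26.5 (n_1 = 3)
R_2 = 19.5 (n_2 = 3)
R_3 = 25.5 (n_3 = 4)
R_4 = 19.5 (n_4 = 3)
Step 3: H = 12/(N(N+1)) * sum(R_i^2/n_i) - 3(N+1)
     = 12/(13*14) * (26.5^2/3 + 19.5^2/3 + 25.5^2/4 + 19.5^2/3) - 3*14
     = 0.065934 * 650.146 - 42
     = 0.866758.
Step 4: Ties present; correction factor C = 1 - 18/(13^3 - 13) = 0.991758. Corrected H = 0.866758 / 0.991758 = 0.873961.
Step 5: Under H0, H ~ chi^2(3); p-value = 0.831707.
Step 6: alpha = 0.05. fail to reject H0.

H = 0.8740, df = 3, p = 0.831707, fail to reject H0.


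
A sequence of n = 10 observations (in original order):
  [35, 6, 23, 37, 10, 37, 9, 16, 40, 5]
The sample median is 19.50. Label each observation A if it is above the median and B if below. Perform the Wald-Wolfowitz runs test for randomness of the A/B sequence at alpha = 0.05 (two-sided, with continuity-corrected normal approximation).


Step 1: Compute median = 19.50; label A = above, B = below.
Labels in order: ABAABABBAB  (n_A = 5, n_B = 5)
Step 2: Count runs R = 8.
Step 3: Under H0 (random ordering), E[R] = 2*n_A*n_B/(n_A+n_B) + 1 = 2*5*5/10 + 1 = 6.0000.
        Var[R] = 2*n_A*n_B*(2*n_A*n_B - n_A - n_B) / ((n_A+n_B)^2 * (n_A+n_B-1)) = 2000/900 = 2.2222.
        SD[R] = 1.4907.
Step 4: Continuity-corrected z = (R - 0.5 - E[R]) / SD[R] = (8 - 0.5 - 6.0000) / 1.4907 = 1.0062.
Step 5: Two-sided p-value via normal approximation = 2*(1 - Phi(|z|)) = 0.314305.
Step 6: alpha = 0.05. fail to reject H0.

R = 8, z = 1.0062, p = 0.314305, fail to reject H0.


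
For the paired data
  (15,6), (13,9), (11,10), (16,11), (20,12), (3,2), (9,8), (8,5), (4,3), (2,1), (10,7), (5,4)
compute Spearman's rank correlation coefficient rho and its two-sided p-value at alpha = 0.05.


Step 1: Rank x and y separately (midranks; no ties here).
rank(x): 15->10, 13->9, 11->8, 16->11, 20->12, 3->2, 9->6, 8->5, 4->3, 2->1, 10->7, 5->4
rank(y): 6->6, 9->9, 10->10, 11->11, 12->12, 2->2, 8->8, 5->5, 3->3, 1->1, 7->7, 4->4
Step 2: d_i = R_x(i) - R_y(i); compute d_i^2.
  (10-6)^2=16, (9-9)^2=0, (8-10)^2=4, (11-11)^2=0, (12-12)^2=0, (2-2)^2=0, (6-8)^2=4, (5-5)^2=0, (3-3)^2=0, (1-1)^2=0, (7-7)^2=0, (4-4)^2=0
sum(d^2) = 24.
Step 3: rho = 1 - 6*24 / (12*(12^2 - 1)) = 1 - 144/1716 = 0.916084.
Step 4: Under H0, t = rho * sqrt((n-2)/(1-rho^2)) = 7.2245 ~ t(10).
Step 5: Two-sided p-value from the t-distribution with 10 df = 0.000028.
Step 6: alpha = 0.05. reject H0.

rho = 0.9161, p = 0.000028, reject H0 at alpha = 0.05.


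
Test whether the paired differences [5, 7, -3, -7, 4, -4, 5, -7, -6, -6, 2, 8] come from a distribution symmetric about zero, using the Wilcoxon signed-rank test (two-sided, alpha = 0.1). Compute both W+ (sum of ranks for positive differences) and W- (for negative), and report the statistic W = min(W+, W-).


Step 1: Drop any zero differences (none here) and take |d_i|.
|d| = [5, 7, 3, 7, 4, 4, 5, 7, 6, 6, 2, 8]
Step 2: Midrank |d_i| (ties get averaged ranks).
ranks: |5|->5.5, |7|->10, |3|->2, |7|->10, |4|->3.5, |4|->3.5, |5|->5.5, |7|->10, |6|->7.5, |6|->7.5, |2|->1, |8|->12
Step 3: Attach original signs; sum ranks with positive sign and with negative sign.
W+ = 5.5 + 10 + 3.5 + 5.5 + 1 + 12 = 37.5
W- = 2 + 10 + 3.5 + 10 + 7.5 + 7.5 = 40.5
(Check: W+ + W- = 78 should equal n(n+1)/2 = 78.)
Step 4: Test statistic W = min(W+, W-) = 37.5.
Step 5: Ties in |d|, so use the tie-corrected normal approximation.
        E[W] = n(n+1)/4 = 12*13/4 = 39.
        Tie groups: |d|=4 (t=2), |d|=5 (t=2), |d|=6 (t=2), |d|=7 (t=3); sum(t^3 - t) = 42.
        Var[W] = n(n+1)(2n+1)/24 - sum(t^3-t)/48 = 3900/24 - 42/48 = 161.625.
        z = (W - E[W]) / sqrt(Var[W]) = (37.5 - 39) / 12.7132 = -0.1180.
        Two-sided p = 2*Phi(z) = 0.906077.
Step 6: alpha = 0.1. fail to reject H0.

W+ = 37.5, W- = 40.5, W = min = 37.5, p = 0.906077, fail to reject H0.


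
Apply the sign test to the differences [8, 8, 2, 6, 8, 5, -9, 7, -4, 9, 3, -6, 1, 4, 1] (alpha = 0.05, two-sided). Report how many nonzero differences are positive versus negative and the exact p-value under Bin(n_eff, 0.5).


Step 1: Discard zero differences. Original n = 15; n_eff = number of nonzero differences = 15.
Nonzero differences (with sign): +8, +8, +2, +6, +8, +5, -9, +7, -4, +9, +3, -6, +1, +4, +1
Step 2: Count signs: positive = 12, negative = 3.
Step 3: Under H0: P(positive) = 0.5, so the number of positives S ~ Bin(15, 0.5).
Step 4: Two-sided exact p-value = sum of Bin(15,0.5) probabilities at or below the observed probability = 0.035156.
Step 5: alpha = 0.05. reject H0.

n_eff = 15, pos = 12, neg = 3, p = 0.035156, reject H0.


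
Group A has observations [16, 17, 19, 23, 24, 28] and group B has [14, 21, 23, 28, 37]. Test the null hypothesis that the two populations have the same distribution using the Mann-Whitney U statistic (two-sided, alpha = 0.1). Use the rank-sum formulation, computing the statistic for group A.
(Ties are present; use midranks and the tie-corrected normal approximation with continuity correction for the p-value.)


Step 1: Combine and sort all 11 observations; assign midranks.
sorted (value, group): (14,Y), (16,X), (17,X), (19,X), (21,Y), (23,X), (23,Y), (24,X), (28,X), (28,Y), (37,Y)
ranks: 14->1, 16->2, 17->3, 19->4, 21->5, 23->6.5, 23->6.5, 24->8, 28->9.5, 28->9.5, 37->11
Step 2: Rank sum for X: R1 = 2 + 3 + 4 + 6.5 + 8 + 9.5 = 33.
Step 3: U_X = R1 - n1(n1+1)/2 = 33 - 6*7/2 = 33 - 21 = 12.
       U_Y = n1*n2 - U_X = 30 - 12 = 18.
Step 4: Ties are present, so use the tie-corrected normal approximation (with continuity correction) for the p-value.
Step 5: p-value = 0.646576; compare to alpha = 0.1. fail to reject H0.

U_X = 12, p = 0.646576, fail to reject H0 at alpha = 0.1.


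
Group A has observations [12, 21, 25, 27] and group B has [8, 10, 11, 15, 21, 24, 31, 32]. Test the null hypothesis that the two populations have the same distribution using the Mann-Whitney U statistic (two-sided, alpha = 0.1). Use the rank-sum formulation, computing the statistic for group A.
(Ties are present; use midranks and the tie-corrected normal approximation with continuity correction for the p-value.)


Step 1: Combine and sort all 12 observations; assign midranks.
sorted (value, group): (8,Y), (10,Y), (11,Y), (12,X), (15,Y), (21,X), (21,Y), (24,Y), (25,X), (27,X), (31,Y), (32,Y)
ranks: 8->1, 10->2, 11->3, 12->4, 15->5, 21->6.5, 21->6.5, 24->8, 25->9, 27->10, 31->11, 32->12
Step 2: Rank sum for X: R1 = 4 + 6.5 + 9 + 10 = 29.5.
Step 3: U_X = R1 - n1(n1+1)/2 = 29.5 - 4*5/2 = 29.5 - 10 = 19.5.
       U_Y = n1*n2 - U_X = 32 - 19.5 = 12.5.
Step 4: Ties are present, so use the tie-corrected normal approximation (with continuity correction) for the p-value.
Step 5: p-value = 0.609759; compare to alpha = 0.1. fail to reject H0.

U_X = 19.5, p = 0.609759, fail to reject H0 at alpha = 0.1.


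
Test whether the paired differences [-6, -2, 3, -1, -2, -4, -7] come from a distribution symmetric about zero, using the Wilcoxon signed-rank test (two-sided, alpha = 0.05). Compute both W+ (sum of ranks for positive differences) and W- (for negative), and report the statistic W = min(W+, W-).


Step 1: Drop any zero differences (none here) and take |d_i|.
|d| = [6, 2, 3, 1, 2, 4, 7]
Step 2: Midrank |d_i| (ties get averaged ranks).
ranks: |6|->6, |2|->2.5, |3|->4, |1|->1, |2|->2.5, |4|->5, |7|->7
Step 3: Attach original signs; sum ranks with positive sign and with negative sign.
W+ = 4 = 4
W- = 6 + 2.5 + 1 + 2.5 + 5 + 7 = 24
(Check: W+ + W- = 28 should equal n(n+1)/2 = 28.)
Step 4: Test statistic W = min(W+, W-) = 4.
Step 5: Ties in |d|, so use the tie-corrected normal approximation.
        E[W] = n(n+1)/4 = 7*8/4 = 14.
        Tie groups: |d|=2 (t=2); sum(t^3 - t) = 6.
        Var[W] = n(n+1)(2n+1)/24 - sum(t^3-t)/48 = 840/24 - 6/48 = 34.875.
        z = (W - E[W]) / sqrt(Var[W]) = (4 - 14) / 5.9055 = -1.6933.
        Two-sided p = 2*Phi(z) = 0.090392.
Step 6: alpha = 0.05. fail to reject H0.

W+ = 4, W- = 24, W = min = 4, p = 0.090392, fail to reject H0.


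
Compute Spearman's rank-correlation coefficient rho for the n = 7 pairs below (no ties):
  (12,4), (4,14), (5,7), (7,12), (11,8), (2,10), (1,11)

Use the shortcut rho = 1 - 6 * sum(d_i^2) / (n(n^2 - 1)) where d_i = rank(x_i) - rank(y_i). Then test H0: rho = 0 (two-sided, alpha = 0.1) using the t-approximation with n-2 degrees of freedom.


Step 1: Rank x and y separately (midranks; no ties here).
rank(x): 12->7, 4->3, 5->4, 7->5, 11->6, 2->2, 1->1
rank(y): 4->1, 14->7, 7->2, 12->6, 8->3, 10->4, 11->5
Step 2: d_i = R_x(i) - R_y(i); compute d_i^2.
  (7-1)^2=36, (3-7)^2=16, (4-2)^2=4, (5-6)^2=1, (6-3)^2=9, (2-4)^2=4, (1-5)^2=16
sum(d^2) = 86.
Step 3: rho = 1 - 6*86 / (7*(7^2 - 1)) = 1 - 516/336 = -0.535714.
Step 4: Under H0, t = rho * sqrt((n-2)/(1-rho^2)) = -1.4186 ~ t(5).
Step 5: Two-sided p-value from the t-distribution with 5 df = 0.215217.
Step 6: alpha = 0.1. fail to reject H0.

rho = -0.5357, p = 0.215217, fail to reject H0 at alpha = 0.1.


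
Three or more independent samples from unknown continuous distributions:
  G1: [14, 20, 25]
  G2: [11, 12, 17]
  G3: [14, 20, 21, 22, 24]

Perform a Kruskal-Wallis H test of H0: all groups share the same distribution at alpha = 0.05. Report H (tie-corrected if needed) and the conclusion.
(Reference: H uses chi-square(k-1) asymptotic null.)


Step 1: Combine all N = 11 observations and assign midranks.
sorted (value, group, rank): (11,G2,1), (12,G2,2), (14,G1,3.5), (14,G3,3.5), (17,G2,5), (20,G1,6.5), (20,G3,6.5), (21,G3,8), (22,G3,9), (24,G3,10), (25,G1,11)
Step 2: Sum ranks within each group.
R_1 = 21 (n_1 = 3)
R_2 = 8 (n_2 = 3)
R_3 = 37 (n_3 = 5)
Step 3: H = 12/(N(N+1)) * sum(R_i^2/n_i) - 3(N+1)
     = 12/(11*12) * (21^2/3 + 8^2/3 + 37^2/5) - 3*12
     = 0.090909 * 442.133 - 36
     = 4.193939.
Step 4: Ties present; correction factor C = 1 - 12/(11^3 - 11) = 0.990909. Corrected H = 4.193939 / 0.990909 = 4.232416.
Step 5: Under H0, H ~ chi^2(2); p-value = 0.120488.
Step 6: alpha = 0.05. fail to reject H0.

H = 4.2324, df = 2, p = 0.120488, fail to reject H0.


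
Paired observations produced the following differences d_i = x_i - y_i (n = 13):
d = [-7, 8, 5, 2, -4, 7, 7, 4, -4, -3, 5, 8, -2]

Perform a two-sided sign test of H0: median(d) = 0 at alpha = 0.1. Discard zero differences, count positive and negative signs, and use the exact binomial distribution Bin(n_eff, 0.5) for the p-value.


Step 1: Discard zero differences. Original n = 13; n_eff = number of nonzero differences = 13.
Nonzero differences (with sign): -7, +8, +5, +2, -4, +7, +7, +4, -4, -3, +5, +8, -2
Step 2: Count signs: positive = 8, negative = 5.
Step 3: Under H0: P(positive) = 0.5, so the number of positives S ~ Bin(13, 0.5).
Step 4: Two-sided exact p-value = sum of Bin(13,0.5) probabilities at or below the observed probability = 0.581055.
Step 5: alpha = 0.1. fail to reject H0.

n_eff = 13, pos = 8, neg = 5, p = 0.581055, fail to reject H0.


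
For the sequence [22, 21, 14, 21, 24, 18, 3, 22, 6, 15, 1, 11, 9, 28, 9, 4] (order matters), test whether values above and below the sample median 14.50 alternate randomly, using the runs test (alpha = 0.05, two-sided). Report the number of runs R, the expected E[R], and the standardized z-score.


Step 1: Compute median = 14.50; label A = above, B = below.
Labels in order: AABAAABABABBBABB  (n_A = 8, n_B = 8)
Step 2: Count runs R = 10.
Step 3: Under H0 (random ordering), E[R] = 2*n_A*n_B/(n_A+n_B) + 1 = 2*8*8/16 + 1 = 9.0000.
        Var[R] = 2*n_A*n_B*(2*n_A*n_B - n_A - n_B) / ((n_A+n_B)^2 * (n_A+n_B-1)) = 14336/3840 = 3.7333.
        SD[R] = 1.9322.
Step 4: Continuity-corrected z = (R - 0.5 - E[R]) / SD[R] = (10 - 0.5 - 9.0000) / 1.9322 = 0.2588.
Step 5: Two-sided p-value via normal approximation = 2*(1 - Phi(|z|)) = 0.795809.
Step 6: alpha = 0.05. fail to reject H0.

R = 10, z = 0.2588, p = 0.795809, fail to reject H0.


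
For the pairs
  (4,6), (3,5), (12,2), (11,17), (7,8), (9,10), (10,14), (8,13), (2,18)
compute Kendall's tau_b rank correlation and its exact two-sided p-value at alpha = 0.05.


Step 1: Enumerate the 36 unordered pairs (i,j) with i<j and classify each by sign(x_j-x_i) * sign(y_j-y_i).
  (1,2):dx=-1,dy=-1->C; (1,3):dx=+8,dy=-4->D; (1,4):dx=+7,dy=+11->C; (1,5):dx=+3,dy=+2->C
  (1,6):dx=+5,dy=+4->C; (1,7):dx=+6,dy=+8->C; (1,8):dx=+4,dy=+7->C; (1,9):dx=-2,dy=+12->D
  (2,3):dx=+9,dy=-3->D; (2,4):dx=+8,dy=+12->C; (2,5):dx=+4,dy=+3->C; (2,6):dx=+6,dy=+5->C
  (2,7):dx=+7,dy=+9->C; (2,8):dx=+5,dy=+8->C; (2,9):dx=-1,dy=+13->D; (3,4):dx=-1,dy=+15->D
  (3,5):dx=-5,dy=+6->D; (3,6):dx=-3,dy=+8->D; (3,7):dx=-2,dy=+12->D; (3,8):dx=-4,dy=+11->D
  (3,9):dx=-10,dy=+16->D; (4,5):dx=-4,dy=-9->C; (4,6):dx=-2,dy=-7->C; (4,7):dx=-1,dy=-3->C
  (4,8):dx=-3,dy=-4->C; (4,9):dx=-9,dy=+1->D; (5,6):dx=+2,dy=+2->C; (5,7):dx=+3,dy=+6->C
  (5,8):dx=+1,dy=+5->C; (5,9):dx=-5,dy=+10->D; (6,7):dx=+1,dy=+4->C; (6,8):dx=-1,dy=+3->D
  (6,9):dx=-7,dy=+8->D; (7,8):dx=-2,dy=-1->C; (7,9):dx=-8,dy=+4->D; (8,9):dx=-6,dy=+5->D
Step 2: C = 20, D = 16, total pairs = 36.
Step 3: tau = (C - D)/(n(n-1)/2) = (20 - 16)/36 = 0.111111.
Step 4: Exact two-sided p-value (enumerate n! = 362880 permutations of y under H0): p = 0.761414.
Step 5: alpha = 0.05. fail to reject H0.

tau_b = 0.1111 (C=20, D=16), p = 0.761414, fail to reject H0.


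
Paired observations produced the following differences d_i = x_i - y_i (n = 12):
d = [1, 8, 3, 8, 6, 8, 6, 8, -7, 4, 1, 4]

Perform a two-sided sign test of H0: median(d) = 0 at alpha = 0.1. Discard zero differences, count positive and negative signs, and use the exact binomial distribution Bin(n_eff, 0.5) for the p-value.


Step 1: Discard zero differences. Original n = 12; n_eff = number of nonzero differences = 12.
Nonzero differences (with sign): +1, +8, +3, +8, +6, +8, +6, +8, -7, +4, +1, +4
Step 2: Count signs: positive = 11, negative = 1.
Step 3: Under H0: P(positive) = 0.5, so the number of positives S ~ Bin(12, 0.5).
Step 4: Two-sided exact p-value = sum of Bin(12,0.5) probabilities at or below the observed probability = 0.006348.
Step 5: alpha = 0.1. reject H0.

n_eff = 12, pos = 11, neg = 1, p = 0.006348, reject H0.


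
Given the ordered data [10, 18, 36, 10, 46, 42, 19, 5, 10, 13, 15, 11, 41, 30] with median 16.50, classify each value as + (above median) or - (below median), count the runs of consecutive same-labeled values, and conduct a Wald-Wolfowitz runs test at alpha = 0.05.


Step 1: Compute median = 16.50; label A = above, B = below.
Labels in order: BAABAAABBBBBAA  (n_A = 7, n_B = 7)
Step 2: Count runs R = 6.
Step 3: Under H0 (random ordering), E[R] = 2*n_A*n_B/(n_A+n_B) + 1 = 2*7*7/14 + 1 = 8.0000.
        Var[R] = 2*n_A*n_B*(2*n_A*n_B - n_A - n_B) / ((n_A+n_B)^2 * (n_A+n_B-1)) = 8232/2548 = 3.2308.
        SD[R] = 1.7974.
Step 4: Continuity-corrected z = (R + 0.5 - E[R]) / SD[R] = (6 + 0.5 - 8.0000) / 1.7974 = -0.8345.
Step 5: Two-sided p-value via normal approximation = 2*(1 - Phi(|z|)) = 0.403986.
Step 6: alpha = 0.05. fail to reject H0.

R = 6, z = -0.8345, p = 0.403986, fail to reject H0.


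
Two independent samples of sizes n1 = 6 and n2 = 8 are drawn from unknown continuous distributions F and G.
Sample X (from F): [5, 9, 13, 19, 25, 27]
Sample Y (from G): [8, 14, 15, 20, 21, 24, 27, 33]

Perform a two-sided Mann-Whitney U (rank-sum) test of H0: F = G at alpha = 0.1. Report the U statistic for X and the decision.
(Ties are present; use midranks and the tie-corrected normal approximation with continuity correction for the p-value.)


Step 1: Combine and sort all 14 observations; assign midranks.
sorted (value, group): (5,X), (8,Y), (9,X), (13,X), (14,Y), (15,Y), (19,X), (20,Y), (21,Y), (24,Y), (25,X), (27,X), (27,Y), (33,Y)
ranks: 5->1, 8->2, 9->3, 13->4, 14->5, 15->6, 19->7, 20->8, 21->9, 24->10, 25->11, 27->12.5, 27->12.5, 33->14
Step 2: Rank sum for X: R1 = 1 + 3 + 4 + 7 + 11 + 12.5 = 38.5.
Step 3: U_X = R1 - n1(n1+1)/2 = 38.5 - 6*7/2 = 38.5 - 21 = 17.5.
       U_Y = n1*n2 - U_X = 48 - 17.5 = 30.5.
Step 4: Ties are present, so use the tie-corrected normal approximation (with continuity correction) for the p-value.
Step 5: p-value = 0.438074; compare to alpha = 0.1. fail to reject H0.

U_X = 17.5, p = 0.438074, fail to reject H0 at alpha = 0.1.
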